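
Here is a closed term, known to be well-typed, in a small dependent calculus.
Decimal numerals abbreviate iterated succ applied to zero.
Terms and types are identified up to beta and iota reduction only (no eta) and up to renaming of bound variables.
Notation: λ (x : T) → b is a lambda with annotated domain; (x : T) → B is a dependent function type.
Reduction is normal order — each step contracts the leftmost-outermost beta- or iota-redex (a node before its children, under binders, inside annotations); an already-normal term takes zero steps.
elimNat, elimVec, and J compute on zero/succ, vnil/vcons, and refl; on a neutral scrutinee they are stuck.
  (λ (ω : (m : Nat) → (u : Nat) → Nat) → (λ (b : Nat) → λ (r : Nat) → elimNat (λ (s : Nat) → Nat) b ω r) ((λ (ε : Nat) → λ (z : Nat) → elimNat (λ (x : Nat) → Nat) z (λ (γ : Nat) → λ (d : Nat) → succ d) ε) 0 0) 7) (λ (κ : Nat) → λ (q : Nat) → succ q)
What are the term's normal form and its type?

reduced normal form:
  7
inferred type:
  Nat


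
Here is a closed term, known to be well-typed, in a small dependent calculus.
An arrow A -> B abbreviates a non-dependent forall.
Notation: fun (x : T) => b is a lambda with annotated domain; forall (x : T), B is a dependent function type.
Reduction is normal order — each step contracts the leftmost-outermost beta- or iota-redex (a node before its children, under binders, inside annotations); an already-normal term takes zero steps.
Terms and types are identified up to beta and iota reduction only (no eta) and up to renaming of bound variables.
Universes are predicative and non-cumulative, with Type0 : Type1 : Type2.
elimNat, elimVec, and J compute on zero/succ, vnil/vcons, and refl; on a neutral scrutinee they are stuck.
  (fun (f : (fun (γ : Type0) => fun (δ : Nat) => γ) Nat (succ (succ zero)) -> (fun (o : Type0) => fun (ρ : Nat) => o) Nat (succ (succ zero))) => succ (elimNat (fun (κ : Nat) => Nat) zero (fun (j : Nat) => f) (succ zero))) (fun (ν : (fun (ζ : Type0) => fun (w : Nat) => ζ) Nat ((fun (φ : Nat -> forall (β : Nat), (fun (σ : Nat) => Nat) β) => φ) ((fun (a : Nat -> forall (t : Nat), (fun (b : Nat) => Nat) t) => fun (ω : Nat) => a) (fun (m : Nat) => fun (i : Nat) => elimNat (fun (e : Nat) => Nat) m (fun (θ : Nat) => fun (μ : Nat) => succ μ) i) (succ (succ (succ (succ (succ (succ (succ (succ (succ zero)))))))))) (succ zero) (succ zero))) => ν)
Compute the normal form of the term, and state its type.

resulting normal form:
  succ zero
inferred type:
  Nat
observation: normalization takes exactly 5 steps under the normal-order strategy.


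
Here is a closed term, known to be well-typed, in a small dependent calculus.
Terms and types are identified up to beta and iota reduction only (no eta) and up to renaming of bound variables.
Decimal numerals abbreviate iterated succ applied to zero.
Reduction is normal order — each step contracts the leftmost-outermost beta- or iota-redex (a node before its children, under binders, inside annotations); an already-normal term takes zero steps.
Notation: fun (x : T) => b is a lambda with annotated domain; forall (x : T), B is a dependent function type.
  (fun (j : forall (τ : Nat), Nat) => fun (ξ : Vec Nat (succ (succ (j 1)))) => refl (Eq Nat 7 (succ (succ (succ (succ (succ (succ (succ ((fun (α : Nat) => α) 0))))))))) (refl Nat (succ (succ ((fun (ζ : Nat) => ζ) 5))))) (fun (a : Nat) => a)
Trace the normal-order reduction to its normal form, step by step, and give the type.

normal-order reduction:
  (fun (j : forall (τ : Nat), Nat) => fun (ξ : Vec Nat (succ (succ (j 1)))) => refl (Eq Nat 7 (succ (succ (succ (succ (succ (succ (succ ((fun (α : Nat) => α) 0))))))))) (refl Nat (succ (succ ((fun (ζ : Nat) => ζ) 5))))) (fun (a : Nat) => a)
  ~> fun (j : Vec Nat (succ (succ ((fun (τ : Nat) => τ) 1)))) => refl (Eq Nat 7 (succ (succ (succ (succ (succ (succ (succ ((fun (ξ : Nat) => ξ) 0))))))))) (refl Nat (succ (succ ((fun (α : Nat) => α) 5))))
  ~> fun (j : Vec Nat 3) => refl (Eq Nat 7 (succ (succ (succ (succ (succ (succ (succ ((fun (τ : Nat) => τ) 0))))))))) (refl Nat (succ (succ ((fun (ξ : Nat) => ξ) 5))))
  ~> fun (j : Vec Nat 3) => refl (Eq Nat 7 7) (refl Nat (succ (succ ((fun (τ : Nat) => τ) 5))))
  ~> fun (j : Vec Nat 3) => refl (Eq Nat 7 7) (refl Nat 7)
type:
  forall (j : Vec Nat 3), Eq (Eq Nat 7 7) (refl Nat 7) (refl Nat 7)


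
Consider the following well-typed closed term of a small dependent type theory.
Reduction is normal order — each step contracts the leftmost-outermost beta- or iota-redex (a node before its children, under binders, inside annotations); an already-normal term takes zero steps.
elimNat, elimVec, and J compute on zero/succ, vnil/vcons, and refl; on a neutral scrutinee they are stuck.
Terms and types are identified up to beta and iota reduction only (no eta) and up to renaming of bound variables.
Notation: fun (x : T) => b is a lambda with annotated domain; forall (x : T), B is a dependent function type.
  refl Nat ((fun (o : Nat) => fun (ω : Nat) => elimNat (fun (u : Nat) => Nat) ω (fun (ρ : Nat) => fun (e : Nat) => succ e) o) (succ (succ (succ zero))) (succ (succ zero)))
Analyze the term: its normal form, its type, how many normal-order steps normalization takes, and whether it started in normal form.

resulting normal form:
  refl Nat (succ (succ (succ (succ (succ zero)))))
inferred type:
  Eq Nat (succ (succ (succ (succ (succ zero))))) (succ (succ (succ (succ (succ zero)))))
normal-order step count: 12
already normal: no
first redex: a beta-redex


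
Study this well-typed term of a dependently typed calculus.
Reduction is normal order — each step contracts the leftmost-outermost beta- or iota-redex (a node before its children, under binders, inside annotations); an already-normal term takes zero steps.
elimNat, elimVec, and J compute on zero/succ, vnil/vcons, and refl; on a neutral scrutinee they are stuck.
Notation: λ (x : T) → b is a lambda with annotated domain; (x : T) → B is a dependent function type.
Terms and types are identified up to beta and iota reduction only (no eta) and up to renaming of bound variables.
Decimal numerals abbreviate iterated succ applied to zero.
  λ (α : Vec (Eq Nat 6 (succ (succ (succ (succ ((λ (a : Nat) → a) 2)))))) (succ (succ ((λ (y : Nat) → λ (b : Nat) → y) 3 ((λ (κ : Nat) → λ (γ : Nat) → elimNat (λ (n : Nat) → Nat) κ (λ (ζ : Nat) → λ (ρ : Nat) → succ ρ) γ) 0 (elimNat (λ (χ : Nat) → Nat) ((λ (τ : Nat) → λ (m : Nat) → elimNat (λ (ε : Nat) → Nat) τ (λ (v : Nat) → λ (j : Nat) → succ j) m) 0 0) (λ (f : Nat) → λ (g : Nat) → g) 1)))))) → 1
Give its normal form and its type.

normal form:
  λ (α : Vec (Eq Nat 6 6) 5) → 1
inferred type:
  (α : Vec (Eq Nat 6 6) 5) → Nat
observation: reduction starts at a beta-redex, and 3 normal-order steps reach the normal form.


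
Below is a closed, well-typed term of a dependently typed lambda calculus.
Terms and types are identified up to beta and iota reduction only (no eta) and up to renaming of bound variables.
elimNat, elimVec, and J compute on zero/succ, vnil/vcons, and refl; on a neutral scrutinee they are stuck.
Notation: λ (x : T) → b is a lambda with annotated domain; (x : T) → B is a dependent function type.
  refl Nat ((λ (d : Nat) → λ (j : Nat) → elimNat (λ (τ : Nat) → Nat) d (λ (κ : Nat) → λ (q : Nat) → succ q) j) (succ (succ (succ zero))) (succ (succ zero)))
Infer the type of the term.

type:
  Eq Nat (succ (succ (succ (succ (succ zero))))) (succ (succ (succ (succ (succ zero)))))


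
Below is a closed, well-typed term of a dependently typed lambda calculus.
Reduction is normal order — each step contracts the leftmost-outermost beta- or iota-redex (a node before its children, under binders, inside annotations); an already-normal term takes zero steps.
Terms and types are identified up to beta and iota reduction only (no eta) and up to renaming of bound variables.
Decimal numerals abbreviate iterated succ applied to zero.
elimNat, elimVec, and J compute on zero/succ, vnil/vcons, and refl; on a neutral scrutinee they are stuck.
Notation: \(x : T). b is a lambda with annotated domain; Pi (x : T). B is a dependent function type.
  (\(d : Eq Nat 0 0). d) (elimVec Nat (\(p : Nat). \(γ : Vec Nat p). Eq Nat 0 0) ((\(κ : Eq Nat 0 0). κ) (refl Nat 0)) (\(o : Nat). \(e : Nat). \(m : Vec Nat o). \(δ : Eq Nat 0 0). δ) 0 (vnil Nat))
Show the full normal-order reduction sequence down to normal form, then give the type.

normal-order reduction sequence:
  (\(d : Eq Nat 0 0). d) (elimVec Nat (\(p : Nat). \(γ : Vec Nat p). Eq Nat 0 0) ((\(κ : Eq Nat 0 0). κ) (refl Nat 0)) (\(o : Nat). \(e : Nat). \(m : Vec Nat o). \(δ : Eq Nat 0 0). δ) 0 (vnil Nat))
  ~> elimVec Nat (\(d : Nat). \(p : Vec Nat d). Eq Nat 0 0) ((\(γ : Eq Nat 0 0). γ) (refl Nat 0)) (\(κ : Nat). \(o : Nat). \(e : Vec Nat κ). \(m : Eq Nat 0 0). m) 0 (vnil Nat)
  ~> (\(d : Eq Nat 0 0). d) (refl Nat 0)
  ~> refl Nat 0
type:
  Eq Nat 0 0


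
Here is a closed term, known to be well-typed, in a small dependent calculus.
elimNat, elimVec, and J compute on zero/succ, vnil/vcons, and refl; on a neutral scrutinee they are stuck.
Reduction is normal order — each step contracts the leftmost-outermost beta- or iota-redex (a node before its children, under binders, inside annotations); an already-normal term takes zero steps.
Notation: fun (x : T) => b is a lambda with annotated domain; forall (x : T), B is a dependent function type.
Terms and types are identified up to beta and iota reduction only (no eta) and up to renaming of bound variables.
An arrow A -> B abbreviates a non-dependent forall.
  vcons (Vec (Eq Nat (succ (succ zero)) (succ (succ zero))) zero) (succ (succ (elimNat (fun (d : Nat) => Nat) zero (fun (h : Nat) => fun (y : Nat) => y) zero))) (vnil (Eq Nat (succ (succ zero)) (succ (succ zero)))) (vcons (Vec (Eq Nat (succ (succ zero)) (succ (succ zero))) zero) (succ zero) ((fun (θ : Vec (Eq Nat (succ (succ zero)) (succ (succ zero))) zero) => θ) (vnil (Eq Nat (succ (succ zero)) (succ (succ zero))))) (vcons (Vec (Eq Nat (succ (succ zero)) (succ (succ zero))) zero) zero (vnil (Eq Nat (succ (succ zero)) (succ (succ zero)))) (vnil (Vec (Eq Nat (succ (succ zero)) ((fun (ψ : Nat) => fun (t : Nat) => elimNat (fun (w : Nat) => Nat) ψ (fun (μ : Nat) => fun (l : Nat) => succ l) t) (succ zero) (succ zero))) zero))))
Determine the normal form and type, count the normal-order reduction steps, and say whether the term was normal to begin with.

reduced normal form:
  vcons (Vec (Eq Nat (succ (succ zero)) (succ (succ zero))) zero) (succ (succ zero)) (vnil (Eq Nat (succ (succ zero)) (succ (succ zero)))) (vcons (Vec (Eq Nat (succ (succ zero)) (succ (succ zero))) zero) (succ zero) (vnil (Eq Nat (succ (succ zero)) (succ (succ zero)))) (vcons (Vec (Eq Nat (succ (succ zero)) (succ (succ zero))) zero) zero (vnil (Eq Nat (succ (succ zero)) (succ (succ zero)))) (vnil (Vec (Eq Nat (succ (succ zero)) (succ (succ zero))) zero))))
inferred type:
  Vec (Vec (Eq Nat (succ (succ zero)) (succ (succ zero))) zero) (succ (succ (succ zero)))
steps to reach normal form (normal order): 8
started in normal form: no
first contracted redex: an elimNat iota-redex


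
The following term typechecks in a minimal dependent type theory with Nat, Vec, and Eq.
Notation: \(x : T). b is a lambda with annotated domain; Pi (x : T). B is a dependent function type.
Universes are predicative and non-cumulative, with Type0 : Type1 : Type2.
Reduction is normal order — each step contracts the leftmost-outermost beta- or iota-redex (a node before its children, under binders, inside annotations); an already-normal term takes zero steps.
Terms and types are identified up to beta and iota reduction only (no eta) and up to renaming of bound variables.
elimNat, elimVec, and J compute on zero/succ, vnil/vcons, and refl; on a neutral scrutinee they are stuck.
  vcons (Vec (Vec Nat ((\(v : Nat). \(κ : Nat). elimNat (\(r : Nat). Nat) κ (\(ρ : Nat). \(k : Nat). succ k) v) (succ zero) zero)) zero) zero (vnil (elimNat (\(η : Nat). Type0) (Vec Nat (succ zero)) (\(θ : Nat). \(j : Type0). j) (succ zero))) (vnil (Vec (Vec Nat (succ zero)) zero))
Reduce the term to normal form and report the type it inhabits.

reduced normal form:
  vcons (Vec (Vec Nat (succ zero)) zero) zero (vnil (Vec Nat (succ zero))) (vnil (Vec (Vec Nat (succ zero)) zero))
inferred type:
  Vec (Vec (Vec Nat (succ zero)) zero) (succ zero)


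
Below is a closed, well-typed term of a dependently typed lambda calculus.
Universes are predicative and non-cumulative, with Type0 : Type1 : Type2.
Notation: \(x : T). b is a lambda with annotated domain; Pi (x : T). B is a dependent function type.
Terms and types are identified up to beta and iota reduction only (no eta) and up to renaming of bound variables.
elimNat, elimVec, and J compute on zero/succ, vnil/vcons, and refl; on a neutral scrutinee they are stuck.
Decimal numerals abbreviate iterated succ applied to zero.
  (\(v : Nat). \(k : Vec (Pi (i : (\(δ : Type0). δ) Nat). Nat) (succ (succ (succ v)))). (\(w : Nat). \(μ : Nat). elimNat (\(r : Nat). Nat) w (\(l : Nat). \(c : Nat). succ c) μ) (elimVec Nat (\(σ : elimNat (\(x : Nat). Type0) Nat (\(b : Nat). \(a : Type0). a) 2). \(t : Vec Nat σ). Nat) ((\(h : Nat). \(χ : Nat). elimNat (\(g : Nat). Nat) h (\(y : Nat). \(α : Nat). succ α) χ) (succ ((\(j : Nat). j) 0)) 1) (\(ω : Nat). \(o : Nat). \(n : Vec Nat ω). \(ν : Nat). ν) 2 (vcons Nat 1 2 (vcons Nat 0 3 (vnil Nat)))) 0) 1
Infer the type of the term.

inferred type:
  Pi (v : Vec (Pi (k : Nat). Nat) 4). Nat


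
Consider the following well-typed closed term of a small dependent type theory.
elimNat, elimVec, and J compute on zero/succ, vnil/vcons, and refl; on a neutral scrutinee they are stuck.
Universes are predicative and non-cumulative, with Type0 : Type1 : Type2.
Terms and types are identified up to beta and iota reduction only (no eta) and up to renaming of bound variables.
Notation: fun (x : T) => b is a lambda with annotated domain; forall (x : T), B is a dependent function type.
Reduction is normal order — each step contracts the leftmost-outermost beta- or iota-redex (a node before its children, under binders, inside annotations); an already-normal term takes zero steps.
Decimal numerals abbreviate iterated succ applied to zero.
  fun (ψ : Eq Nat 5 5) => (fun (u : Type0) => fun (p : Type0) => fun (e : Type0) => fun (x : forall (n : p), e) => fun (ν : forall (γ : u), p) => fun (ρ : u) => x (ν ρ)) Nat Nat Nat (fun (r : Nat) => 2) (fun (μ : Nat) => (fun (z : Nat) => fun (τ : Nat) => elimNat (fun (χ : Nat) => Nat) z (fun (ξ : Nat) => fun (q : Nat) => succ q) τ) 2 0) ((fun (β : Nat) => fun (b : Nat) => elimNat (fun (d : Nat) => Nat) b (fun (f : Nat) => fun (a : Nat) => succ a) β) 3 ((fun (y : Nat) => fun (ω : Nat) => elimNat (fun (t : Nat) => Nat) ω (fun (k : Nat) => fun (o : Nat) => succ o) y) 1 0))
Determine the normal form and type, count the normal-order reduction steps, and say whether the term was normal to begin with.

reduced normal form:
  fun (ψ : Eq Nat 5 5) => 2
the term's type:
  forall (ψ : Eq Nat 5 5), Nat
reduction steps (normal order): 7
term was already normal: no
first contracted redex: a beta-redex


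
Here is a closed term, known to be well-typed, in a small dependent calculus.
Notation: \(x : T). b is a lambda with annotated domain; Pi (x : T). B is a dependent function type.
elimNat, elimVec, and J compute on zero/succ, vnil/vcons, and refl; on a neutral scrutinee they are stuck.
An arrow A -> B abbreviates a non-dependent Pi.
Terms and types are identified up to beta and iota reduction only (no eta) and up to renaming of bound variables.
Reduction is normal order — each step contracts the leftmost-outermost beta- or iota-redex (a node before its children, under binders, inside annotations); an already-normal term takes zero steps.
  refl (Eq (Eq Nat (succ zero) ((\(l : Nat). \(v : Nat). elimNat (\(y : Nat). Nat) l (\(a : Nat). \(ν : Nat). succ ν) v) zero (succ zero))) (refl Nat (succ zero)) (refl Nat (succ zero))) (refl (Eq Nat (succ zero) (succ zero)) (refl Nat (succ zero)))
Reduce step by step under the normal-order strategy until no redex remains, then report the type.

reduction (normal order):
  refl (Eq (Eq Nat (succ zero) ((\(l : Nat). \(v : Nat). elimNat (\(y : Nat). Nat) l (\(a : Nat). \(ν : Nat). succ ν) v) zero (succ zero))) (refl Nat (succ zero)) (refl Nat (succ zero))) (refl (Eq Nat (succ zero) (succ zero)) (refl Nat (succ zero)))
  ~> refl (Eq (Eq Nat (succ zero) ((\(l : Nat). elimNat (\(v : Nat). Nat) zero (\(y : Nat). \(a : Nat). succ a) l) (succ zero))) (refl Nat (succ zero)) (refl Nat (succ zero))) (refl (Eq Nat (succ zero) (succ zero)) (refl Nat (succ zero)))
  ~> refl (Eq (Eq Nat (succ zero) (elimNat (\(l : Nat). Nat) zero (\(v : Nat). \(y : Nat). succ y) (succ zero))) (refl Nat (succ zero)) (refl Nat (succ zero))) (refl (Eq Nat (succ zero) (succ zero)) (refl Nat (succ zero)))
  ~> refl (Eq (Eq Nat (succ zero) ((\(l : Nat). \(v : Nat). succ v) zero (elimNat (\(y : Nat). Nat) zero (\(a : Nat). \(ν : Nat). succ ν) zero))) (refl Nat (succ zero)) (refl Nat (succ zero))) (refl (Eq Nat (succ zero) (succ zero)) (refl Nat (succ zero)))
  ~> refl (Eq (Eq Nat (succ zero) ((\(l : Nat). succ l) (elimNat (\(v : Nat). Nat) zero (\(y : Nat). \(a : Nat). succ a) zero))) (refl Nat (succ zero)) (refl Nat (succ zero))) (refl (Eq Nat (succ zero) (succ zero)) (refl Nat (succ zero)))
  ~> refl (Eq (Eq Nat (succ zero) (succ (elimNat (\(l : Nat). Nat) zero (\(v : Nat). \(y : Nat). succ y) zero))) (refl Nat (succ zero)) (refl Nat (succ zero))) (refl (Eq Nat (succ zero) (succ zero)) (refl Nat (succ zero)))
  ~> refl (Eq (Eq Nat (succ zero) (succ zero)) (refl Nat (succ zero)) (refl Nat (succ zero))) (refl (Eq Nat (succ zero) (succ zero)) (refl Nat (succ zero)))
type:
  Eq (Eq (Eq Nat (succ zero) (succ zero)) (refl Nat (succ zero)) (refl Nat (succ zero))) (refl (Eq Nat (succ zero) (succ zero)) (refl Nat (succ zero))) (refl (Eq Nat (succ zero) (succ zero)) (refl Nat (succ zero)))


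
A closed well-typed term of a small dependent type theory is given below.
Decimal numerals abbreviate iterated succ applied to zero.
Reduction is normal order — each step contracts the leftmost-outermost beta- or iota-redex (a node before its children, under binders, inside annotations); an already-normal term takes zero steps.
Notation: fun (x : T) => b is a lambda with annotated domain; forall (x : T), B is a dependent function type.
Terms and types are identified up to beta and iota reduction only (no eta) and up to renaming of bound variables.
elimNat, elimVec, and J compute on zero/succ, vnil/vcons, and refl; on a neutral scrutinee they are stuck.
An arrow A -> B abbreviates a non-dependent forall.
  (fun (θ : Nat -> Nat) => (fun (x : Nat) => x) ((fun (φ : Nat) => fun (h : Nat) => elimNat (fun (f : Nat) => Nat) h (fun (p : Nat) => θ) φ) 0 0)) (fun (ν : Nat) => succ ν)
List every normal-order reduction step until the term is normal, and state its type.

normal-order reduction:
  (fun (θ : Nat -> Nat) => (fun (x : Nat) => x) ((fun (φ : Nat) => fun (h : Nat) => elimNat (fun (f : Nat) => Nat) h (fun (p : Nat) => θ) φ) 0 0)) (fun (ν : Nat) => succ ν)
  ~> (fun (θ : Nat) => θ) ((fun (x : Nat) => fun (φ : Nat) => elimNat (fun (h : Nat) => Nat) φ (fun (f : Nat) => fun (p : Nat) => succ p) x) 0 0)
  ~> (fun (θ : Nat) => fun (x : Nat) => elimNat (fun (φ : Nat) => Nat) x (fun (h : Nat) => fun (f : Nat) => succ f) θ) 0 0
  ~> (fun (θ : Nat) => elimNat (fun (x : Nat) => Nat) θ (fun (φ : Nat) => fun (h : Nat) => succ h) 0) 0
  ~> elimNat (fun (θ : Nat) => Nat) 0 (fun (x : Nat) => fun (φ : Nat) => succ φ) 0
  ~> 0
inferred type:
  Nat


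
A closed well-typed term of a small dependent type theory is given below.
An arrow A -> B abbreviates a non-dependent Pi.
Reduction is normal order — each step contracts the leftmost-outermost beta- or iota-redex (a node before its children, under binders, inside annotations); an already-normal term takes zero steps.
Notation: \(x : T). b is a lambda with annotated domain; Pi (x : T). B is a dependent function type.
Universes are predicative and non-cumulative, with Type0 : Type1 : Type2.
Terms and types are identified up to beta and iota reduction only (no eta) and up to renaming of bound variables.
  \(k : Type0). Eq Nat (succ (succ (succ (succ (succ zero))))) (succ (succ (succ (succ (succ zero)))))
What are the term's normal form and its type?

resulting normal form:
  \(k : Type0). Eq Nat (succ (succ (succ (succ (succ zero))))) (succ (succ (succ (succ (succ zero)))))
inferred type:
  Type0 -> Type0


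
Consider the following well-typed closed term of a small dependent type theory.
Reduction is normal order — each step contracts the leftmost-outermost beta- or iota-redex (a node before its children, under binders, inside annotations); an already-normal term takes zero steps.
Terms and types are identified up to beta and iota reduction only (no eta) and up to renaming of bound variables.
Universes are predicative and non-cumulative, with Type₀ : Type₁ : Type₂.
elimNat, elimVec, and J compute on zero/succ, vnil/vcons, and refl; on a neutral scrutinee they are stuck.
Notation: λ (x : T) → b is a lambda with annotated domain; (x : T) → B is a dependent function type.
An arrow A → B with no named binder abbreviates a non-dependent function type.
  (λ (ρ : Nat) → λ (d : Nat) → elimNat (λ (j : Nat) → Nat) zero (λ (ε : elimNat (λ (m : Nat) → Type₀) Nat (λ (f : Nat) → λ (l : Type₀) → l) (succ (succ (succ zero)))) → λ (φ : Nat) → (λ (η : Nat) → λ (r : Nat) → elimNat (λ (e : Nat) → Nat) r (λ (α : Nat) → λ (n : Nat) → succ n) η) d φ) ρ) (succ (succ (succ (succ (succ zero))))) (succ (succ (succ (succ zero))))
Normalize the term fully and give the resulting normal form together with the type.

normal form:
  succ (succ (succ (succ (succ (succ (succ (succ (succ (succ (succ (succ (succ (succ (succ (succ (succ (succ (succ (succ zero)))))))))))))))))))
type:
  Nat


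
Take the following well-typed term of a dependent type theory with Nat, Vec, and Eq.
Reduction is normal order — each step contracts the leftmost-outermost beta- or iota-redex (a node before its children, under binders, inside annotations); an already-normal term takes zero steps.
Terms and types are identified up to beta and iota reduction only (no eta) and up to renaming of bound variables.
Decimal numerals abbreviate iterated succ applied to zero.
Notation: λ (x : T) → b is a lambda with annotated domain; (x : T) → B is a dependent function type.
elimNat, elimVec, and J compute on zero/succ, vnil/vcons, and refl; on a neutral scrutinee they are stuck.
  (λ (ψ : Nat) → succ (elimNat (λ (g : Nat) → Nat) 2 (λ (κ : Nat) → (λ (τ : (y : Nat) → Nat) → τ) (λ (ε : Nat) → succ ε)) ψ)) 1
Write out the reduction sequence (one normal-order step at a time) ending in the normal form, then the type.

reduction (normal order):
  (λ (ψ : Nat) → succ (elimNat (λ (g : Nat) → Nat) 2 (λ (κ : Nat) → (λ (τ : (y : Nat) → Nat) → τ) (λ (ε : Nat) → succ ε)) ψ)) 1
  ~> succ (elimNat (λ (ψ : Nat) → Nat) 2 (λ (g : Nat) → (λ (κ : (τ : Nat) → Nat) → κ) (λ (y : Nat) → succ y)) 1)
  ~> succ ((λ (ψ : Nat) → (λ (g : (κ : Nat) → Nat) → g) (λ (τ : Nat) → succ τ)) 0 (elimNat (λ (y : Nat) → Nat) 2 (λ (ε : Nat) → (λ (η : (p : Nat) → Nat) → η) (λ (ρ : Nat) → succ ρ)) 0))
  ~> succ ((λ (ψ : (g : Nat) → Nat) → ψ) (λ (κ : Nat) → succ κ) (elimNat (λ (τ : Nat) → Nat) 2 (λ (y : Nat) → (λ (ε : (η : Nat) → Nat) → ε) (λ (p : Nat) → succ p)) 0))
  ~> succ ((λ (ψ : Nat) → succ ψ) (elimNat (λ (g : Nat) → Nat) 2 (λ (κ : Nat) → (λ (τ : (y : Nat) → Nat) → τ) (λ (ε : Nat) → succ ε)) 0))
  ~> succ (succ (elimNat (λ (ψ : Nat) → Nat) 2 (λ (g : Nat) → (λ (κ : (τ : Nat) → Nat) → κ) (λ (y : Nat) → succ y)) 0))
  ~> 4
inferred type:
  Nat


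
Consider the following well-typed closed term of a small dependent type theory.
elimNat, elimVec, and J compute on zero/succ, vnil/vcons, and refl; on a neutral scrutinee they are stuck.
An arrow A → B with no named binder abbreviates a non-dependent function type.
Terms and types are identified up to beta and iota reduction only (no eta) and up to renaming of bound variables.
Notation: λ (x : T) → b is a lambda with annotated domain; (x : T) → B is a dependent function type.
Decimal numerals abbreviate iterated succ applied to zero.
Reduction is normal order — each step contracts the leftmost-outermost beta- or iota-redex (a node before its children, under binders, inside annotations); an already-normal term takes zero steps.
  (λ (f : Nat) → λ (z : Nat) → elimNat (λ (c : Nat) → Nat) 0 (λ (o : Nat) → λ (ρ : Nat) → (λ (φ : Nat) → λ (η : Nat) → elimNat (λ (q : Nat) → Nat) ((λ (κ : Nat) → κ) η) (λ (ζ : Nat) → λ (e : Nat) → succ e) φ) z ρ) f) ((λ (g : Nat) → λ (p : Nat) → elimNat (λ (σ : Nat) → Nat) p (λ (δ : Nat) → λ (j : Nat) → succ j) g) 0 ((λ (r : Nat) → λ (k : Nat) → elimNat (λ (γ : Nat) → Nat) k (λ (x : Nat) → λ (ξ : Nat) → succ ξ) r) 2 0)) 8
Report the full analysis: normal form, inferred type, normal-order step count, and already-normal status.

resulting normal form:
  16
inferred type:
  Nat
normal-order step count: 49
started in normal form: no
first redex: a beta-redex


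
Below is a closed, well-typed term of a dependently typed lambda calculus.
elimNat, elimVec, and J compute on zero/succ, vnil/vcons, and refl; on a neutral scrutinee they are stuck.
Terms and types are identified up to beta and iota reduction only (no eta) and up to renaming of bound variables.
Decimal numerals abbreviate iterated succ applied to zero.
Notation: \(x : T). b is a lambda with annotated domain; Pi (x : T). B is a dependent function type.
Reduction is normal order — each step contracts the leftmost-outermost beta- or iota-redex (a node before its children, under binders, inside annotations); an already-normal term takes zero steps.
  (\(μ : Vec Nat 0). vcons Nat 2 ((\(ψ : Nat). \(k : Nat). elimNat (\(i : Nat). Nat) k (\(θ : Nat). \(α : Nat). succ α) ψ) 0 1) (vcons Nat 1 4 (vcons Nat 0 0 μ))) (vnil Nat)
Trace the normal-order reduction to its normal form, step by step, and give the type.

normal-order reduction sequence:
  (\(μ : Vec Nat 0). vcons Nat 2 ((\(ψ : Nat). \(k : Nat). elimNat (\(i : Nat). Nat) k (\(θ : Nat). \(α : Nat). succ α) ψ) 0 1) (vcons Nat 1 4 (vcons Nat 0 0 μ))) (vnil Nat)
  ~> vcons Nat 2 ((\(μ : Nat). \(ψ : Nat). elimNat (\(k : Nat). Nat) ψ (\(i : Nat). \(θ : Nat). succ θ) μ) 0 1) (vcons Nat 1 4 (vcons Nat 0 0 (vnil Nat)))
  ~> vcons Nat 2 ((\(μ : Nat). elimNat (\(ψ : Nat). Nat) μ (\(k : Nat). \(i : Nat). succ i) 0) 1) (vcons Nat 1 4 (vcons Nat 0 0 (vnil Nat)))
  ~> vcons Nat 2 (elimNat (\(μ : Nat). Nat) 1 (\(ψ : Nat). \(k : Nat). succ k) 0) (vcons Nat 1 4 (vcons Nat 0 0 (vnil Nat)))
  ~> vcons Nat 2 1 (vcons Nat 1 4 (vcons Nat 0 0 (vnil Nat)))
inferred type:
  Vec Nat 3


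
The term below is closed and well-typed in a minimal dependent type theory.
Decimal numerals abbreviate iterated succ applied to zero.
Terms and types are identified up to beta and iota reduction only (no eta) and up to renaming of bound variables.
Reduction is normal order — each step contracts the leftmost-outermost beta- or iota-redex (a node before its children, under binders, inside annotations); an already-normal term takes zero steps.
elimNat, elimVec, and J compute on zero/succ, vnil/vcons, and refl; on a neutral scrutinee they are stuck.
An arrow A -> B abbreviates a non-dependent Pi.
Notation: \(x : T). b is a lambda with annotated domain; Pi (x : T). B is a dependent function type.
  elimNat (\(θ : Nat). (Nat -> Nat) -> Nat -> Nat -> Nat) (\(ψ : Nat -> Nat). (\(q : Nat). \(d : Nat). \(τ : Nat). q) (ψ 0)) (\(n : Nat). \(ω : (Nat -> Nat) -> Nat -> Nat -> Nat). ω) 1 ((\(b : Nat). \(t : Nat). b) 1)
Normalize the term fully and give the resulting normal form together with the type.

normal form:
  \(θ : Nat). \(ψ : Nat). 1
type:
  Nat -> Nat -> Nat
observation: the first redex contracted is an elimNat iota-redex; the normal form is reached in 8 normal-order steps.


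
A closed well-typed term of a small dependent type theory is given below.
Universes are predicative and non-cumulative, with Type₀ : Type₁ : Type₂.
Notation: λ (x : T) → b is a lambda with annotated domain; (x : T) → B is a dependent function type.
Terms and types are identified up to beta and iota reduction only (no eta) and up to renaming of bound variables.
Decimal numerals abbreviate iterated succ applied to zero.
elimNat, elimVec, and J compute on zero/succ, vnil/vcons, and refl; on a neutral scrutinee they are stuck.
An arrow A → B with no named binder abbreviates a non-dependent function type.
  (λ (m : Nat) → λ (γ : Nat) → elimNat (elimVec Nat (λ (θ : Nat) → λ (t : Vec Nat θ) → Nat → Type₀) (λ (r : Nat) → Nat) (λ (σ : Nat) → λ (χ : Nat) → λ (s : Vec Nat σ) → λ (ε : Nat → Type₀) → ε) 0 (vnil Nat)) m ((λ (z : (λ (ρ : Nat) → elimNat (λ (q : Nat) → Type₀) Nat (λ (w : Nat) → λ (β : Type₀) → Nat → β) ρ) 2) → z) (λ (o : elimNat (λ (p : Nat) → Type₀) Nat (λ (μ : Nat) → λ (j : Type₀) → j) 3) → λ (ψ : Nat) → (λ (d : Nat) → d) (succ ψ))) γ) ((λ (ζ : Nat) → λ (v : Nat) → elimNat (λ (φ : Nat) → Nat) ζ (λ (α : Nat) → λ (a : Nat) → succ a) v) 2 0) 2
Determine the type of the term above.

inferred type:
  Nat


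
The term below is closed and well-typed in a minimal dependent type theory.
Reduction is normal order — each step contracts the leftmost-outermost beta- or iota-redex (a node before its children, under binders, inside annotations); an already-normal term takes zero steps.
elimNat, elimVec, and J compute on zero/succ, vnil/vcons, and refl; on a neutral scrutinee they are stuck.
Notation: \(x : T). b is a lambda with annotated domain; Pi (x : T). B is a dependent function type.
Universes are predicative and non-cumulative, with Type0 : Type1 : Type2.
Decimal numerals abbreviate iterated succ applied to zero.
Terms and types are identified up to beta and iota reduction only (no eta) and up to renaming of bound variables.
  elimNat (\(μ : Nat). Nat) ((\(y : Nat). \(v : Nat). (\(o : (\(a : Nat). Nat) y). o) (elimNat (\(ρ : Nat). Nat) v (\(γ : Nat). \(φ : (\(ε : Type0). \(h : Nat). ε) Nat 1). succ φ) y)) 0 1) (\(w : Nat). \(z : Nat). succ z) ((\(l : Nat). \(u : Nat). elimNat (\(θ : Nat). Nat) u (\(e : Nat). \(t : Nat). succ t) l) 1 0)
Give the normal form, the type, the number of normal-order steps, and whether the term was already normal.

normal form:
  2
inferred type:
  Nat
steps to reach normal form (normal order): 14
term was already normal: no
first contracted redex: a beta-redex


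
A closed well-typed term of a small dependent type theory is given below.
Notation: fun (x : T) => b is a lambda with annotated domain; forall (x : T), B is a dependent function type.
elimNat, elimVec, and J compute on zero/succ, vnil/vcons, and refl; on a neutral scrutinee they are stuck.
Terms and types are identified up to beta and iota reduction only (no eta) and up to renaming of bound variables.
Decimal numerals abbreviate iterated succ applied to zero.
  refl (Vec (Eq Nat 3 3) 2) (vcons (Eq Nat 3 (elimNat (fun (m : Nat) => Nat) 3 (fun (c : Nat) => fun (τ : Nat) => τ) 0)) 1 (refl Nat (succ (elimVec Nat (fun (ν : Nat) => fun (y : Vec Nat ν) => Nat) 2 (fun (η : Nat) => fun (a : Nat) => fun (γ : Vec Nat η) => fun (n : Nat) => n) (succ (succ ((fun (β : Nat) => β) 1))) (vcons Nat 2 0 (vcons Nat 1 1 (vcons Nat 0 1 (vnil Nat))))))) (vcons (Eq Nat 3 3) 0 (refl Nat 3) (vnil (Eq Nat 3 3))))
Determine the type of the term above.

type:
  Eq (Vec (Eq Nat 3 3) 2) (vcons (Eq Nat 3 3) 1 (refl Nat 3) (vcons (Eq Nat 3 3) 0 (refl Nat 3) (vnil (Eq Nat 3 3)))) (vcons (Eq Nat 3 3) 1 (refl Nat 3) (vcons (Eq Nat 3 3) 0 (refl Nat 3) (vnil (Eq Nat 3 3))))


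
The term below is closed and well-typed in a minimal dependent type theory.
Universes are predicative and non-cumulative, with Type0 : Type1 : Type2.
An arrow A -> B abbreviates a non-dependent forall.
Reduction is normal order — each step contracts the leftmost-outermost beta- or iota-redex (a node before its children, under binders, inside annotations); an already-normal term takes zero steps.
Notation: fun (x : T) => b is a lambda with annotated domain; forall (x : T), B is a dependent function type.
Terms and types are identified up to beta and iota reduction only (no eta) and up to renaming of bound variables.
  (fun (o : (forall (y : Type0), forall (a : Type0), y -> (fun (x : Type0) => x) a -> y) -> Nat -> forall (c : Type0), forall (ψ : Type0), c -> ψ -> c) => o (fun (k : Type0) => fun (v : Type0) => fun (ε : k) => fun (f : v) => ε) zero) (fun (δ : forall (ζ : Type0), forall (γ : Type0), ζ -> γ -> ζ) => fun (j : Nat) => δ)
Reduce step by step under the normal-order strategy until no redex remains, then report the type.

reduction (normal order):
  (fun (o : (forall (y : Type0), forall (a : Type0), y -> (fun (x : Type0) => x) a -> y) -> Nat -> forall (c : Type0), forall (ψ : Type0), c -> ψ -> c) => o (fun (k : Type0) => fun (v : Type0) => fun (ε : k) => fun (f : v) => ε) zero) (fun (δ : forall (ζ : Type0), forall (γ : Type0), ζ -> γ -> ζ) => fun (j : Nat) => δ)
  ~> (fun (o : forall (y : Type0), forall (a : Type0), y -> a -> y) => fun (x : Nat) => o) (fun (c : Type0) => fun (ψ : Type0) => fun (k : c) => fun (v : ψ) => k) zero
  ~> (fun (o : Nat) => fun (y : Type0) => fun (a : Type0) => fun (x : y) => fun (c : a) => x) zero
  ~> fun (o : Type0) => fun (y : Type0) => fun (a : o) => fun (x : y) => a
inferred type:
  forall (o : Type0), forall (y : Type0), o -> y -> o


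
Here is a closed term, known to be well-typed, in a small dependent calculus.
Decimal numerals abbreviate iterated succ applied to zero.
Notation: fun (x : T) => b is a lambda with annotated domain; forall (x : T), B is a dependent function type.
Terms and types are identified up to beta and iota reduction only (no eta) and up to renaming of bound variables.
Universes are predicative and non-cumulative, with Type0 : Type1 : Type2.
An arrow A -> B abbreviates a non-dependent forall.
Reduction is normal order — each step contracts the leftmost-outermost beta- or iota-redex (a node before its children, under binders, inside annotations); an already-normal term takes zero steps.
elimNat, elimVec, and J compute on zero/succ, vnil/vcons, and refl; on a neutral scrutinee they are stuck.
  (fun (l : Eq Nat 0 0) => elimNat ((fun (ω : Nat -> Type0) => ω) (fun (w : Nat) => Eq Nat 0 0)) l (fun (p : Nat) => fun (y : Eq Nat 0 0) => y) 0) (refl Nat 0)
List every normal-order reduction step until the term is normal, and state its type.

reduction (normal order):
  (fun (l : Eq Nat 0 0) => elimNat ((fun (ω : Nat -> Type0) => ω) (fun (w : Nat) => Eq Nat 0 0)) l (fun (p : Nat) => fun (y : Eq Nat 0 0) => y) 0) (refl Nat 0)
  ~> elimNat ((fun (l : Nat -> Type0) => l) (fun (ω : Nat) => Eq Nat 0 0)) (refl Nat 0) (fun (w : Nat) => fun (p : Eq Nat 0 0) => p) 0
  ~> refl Nat 0
inferred type:
  Eq Nat 0 0


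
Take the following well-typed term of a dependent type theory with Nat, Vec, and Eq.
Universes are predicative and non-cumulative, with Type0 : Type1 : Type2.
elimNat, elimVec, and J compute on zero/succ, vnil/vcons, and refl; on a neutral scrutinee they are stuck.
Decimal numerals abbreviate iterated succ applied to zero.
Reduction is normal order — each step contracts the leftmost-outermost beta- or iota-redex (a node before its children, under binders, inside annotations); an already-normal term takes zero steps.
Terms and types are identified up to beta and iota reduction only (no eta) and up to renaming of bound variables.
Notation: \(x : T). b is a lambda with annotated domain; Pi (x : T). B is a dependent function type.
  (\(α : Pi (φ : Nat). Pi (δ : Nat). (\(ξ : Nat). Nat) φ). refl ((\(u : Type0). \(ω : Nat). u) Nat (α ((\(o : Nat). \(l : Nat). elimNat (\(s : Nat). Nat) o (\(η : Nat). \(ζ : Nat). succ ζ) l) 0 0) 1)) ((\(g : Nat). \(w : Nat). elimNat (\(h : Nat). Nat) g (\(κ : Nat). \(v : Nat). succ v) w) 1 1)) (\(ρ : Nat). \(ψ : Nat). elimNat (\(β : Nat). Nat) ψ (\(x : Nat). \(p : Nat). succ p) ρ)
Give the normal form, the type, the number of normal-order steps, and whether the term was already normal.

normal form:
  refl Nat 2
the term's type:
  Eq Nat 2 2
normal-order step count: 9
started in normal form: no
first contracted redex: a beta-redex


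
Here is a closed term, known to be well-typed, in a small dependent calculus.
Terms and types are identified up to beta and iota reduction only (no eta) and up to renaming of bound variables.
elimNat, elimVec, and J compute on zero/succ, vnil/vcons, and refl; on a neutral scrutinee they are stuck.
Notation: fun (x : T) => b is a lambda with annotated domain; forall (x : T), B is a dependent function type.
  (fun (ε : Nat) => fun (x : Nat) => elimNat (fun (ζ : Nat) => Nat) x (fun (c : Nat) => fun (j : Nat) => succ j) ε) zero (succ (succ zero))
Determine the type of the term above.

type:
  Nat


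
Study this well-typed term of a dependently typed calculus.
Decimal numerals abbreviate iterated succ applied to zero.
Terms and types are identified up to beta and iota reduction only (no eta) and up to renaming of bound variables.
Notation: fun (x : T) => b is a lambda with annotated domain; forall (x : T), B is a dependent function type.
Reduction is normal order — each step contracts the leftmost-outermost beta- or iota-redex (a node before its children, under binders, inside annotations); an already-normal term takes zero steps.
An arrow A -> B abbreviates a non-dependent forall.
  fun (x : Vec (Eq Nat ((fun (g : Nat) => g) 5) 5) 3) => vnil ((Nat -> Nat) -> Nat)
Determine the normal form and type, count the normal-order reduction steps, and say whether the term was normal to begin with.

resulting normal form:
  fun (x : Vec (Eq Nat 5 5) 3) => vnil ((Nat -> Nat) -> Nat)
type:
  Vec (Eq Nat 5 5) 3 -> Vec ((Nat -> Nat) -> Nat) 0
normal-order step count: 1
term was already normal: no
first contracted redex: a beta-redex


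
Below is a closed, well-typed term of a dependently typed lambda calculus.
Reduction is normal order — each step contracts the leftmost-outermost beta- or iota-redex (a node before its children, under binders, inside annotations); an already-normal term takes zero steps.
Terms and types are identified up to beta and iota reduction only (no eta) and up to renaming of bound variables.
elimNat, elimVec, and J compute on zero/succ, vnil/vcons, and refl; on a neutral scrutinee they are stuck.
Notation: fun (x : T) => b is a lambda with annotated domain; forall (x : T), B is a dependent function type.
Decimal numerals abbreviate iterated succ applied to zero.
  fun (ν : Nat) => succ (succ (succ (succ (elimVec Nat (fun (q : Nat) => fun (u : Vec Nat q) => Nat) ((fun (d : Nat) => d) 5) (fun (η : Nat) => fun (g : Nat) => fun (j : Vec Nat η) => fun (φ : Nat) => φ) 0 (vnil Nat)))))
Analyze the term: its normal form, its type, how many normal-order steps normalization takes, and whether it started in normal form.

normal form:
  fun (ν : Nat) => 9
inferred type:
  forall (ν : Nat), Nat
reduction steps (normal order): 2
started in normal form: no
first contracted redex: an elimVec iota-redex


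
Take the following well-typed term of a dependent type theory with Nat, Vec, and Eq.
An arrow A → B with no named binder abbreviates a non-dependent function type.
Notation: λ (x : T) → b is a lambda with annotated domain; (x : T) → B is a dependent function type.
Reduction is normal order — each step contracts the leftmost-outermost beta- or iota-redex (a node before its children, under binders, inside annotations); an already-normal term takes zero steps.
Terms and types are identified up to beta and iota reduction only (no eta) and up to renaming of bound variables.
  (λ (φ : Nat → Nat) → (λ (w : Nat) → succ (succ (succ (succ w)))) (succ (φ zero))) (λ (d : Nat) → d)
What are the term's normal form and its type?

normal form:
  succ (succ (succ (succ (succ zero))))
the term's type:
  Nat
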